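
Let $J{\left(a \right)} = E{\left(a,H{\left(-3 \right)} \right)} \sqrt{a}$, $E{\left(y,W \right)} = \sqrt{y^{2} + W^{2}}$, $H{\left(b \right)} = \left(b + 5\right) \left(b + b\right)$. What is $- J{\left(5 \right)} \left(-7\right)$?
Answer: $91 \sqrt{5} \approx 203.48$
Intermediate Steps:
$H{\left(b \right)} = 2 b \left(5 + b\right)$ ($H{\left(b \right)} = \left(5 + b\right) 2 b = 2 b \left(5 + b\right)$)
$E{\left(y,W \right)} = \sqrt{W^{2} + y^{2}}$
$J{\left(a \right)} = \sqrt{a} \sqrt{144 + a^{2}}$ ($J{\left(a \right)} = \sqrt{\left(2 \left(-3\right) \left(5 - 3\right)\right)^{2} + a^{2}} \sqrt{a} = \sqrt{\left(2 \left(-3\right) 2\right)^{2} + a^{2}} \sqrt{a} = \sqrt{\left(-12\right)^{2} + a^{2}} \sqrt{a} = \sqrt{144 + a^{2}} \sqrt{a} = \sqrt{a} \sqrt{144 + a^{2}}$)
$- J{\left(5 \right)} \left(-7\right) = - \sqrt{5} \sqrt{144 + 5^{2}} \left(-7\right) = - \sqrt{5} \sqrt{144 + 25} \left(-7\right) = - \sqrt{5} \sqrt{169} \left(-7\right) = - \sqrt{5} \cdot 13 \left(-7\right) = - 13 \sqrt{5} \left(-7\right) = 91 \sqrt{5}$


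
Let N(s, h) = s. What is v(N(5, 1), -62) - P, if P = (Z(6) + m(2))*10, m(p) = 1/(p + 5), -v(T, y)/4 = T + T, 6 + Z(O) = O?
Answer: -290/7 ≈ -41.429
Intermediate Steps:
Z(O) = -6 + O
v(T, y) = -8*T (v(T, y) = -4*(T + T) = -8*T)
m(p) = 1/(5 + p)
P = 10/7 (P = ((-6 + 6) + 1/(5 + 2))*10 = (0 + 1/7)*10 = (1/7)*10 = 10/7 ≈ 1.4286)
v(N(5, 1), -62) - P = -8*5 - 1*10/7 = -40 - 10/7 = -290/7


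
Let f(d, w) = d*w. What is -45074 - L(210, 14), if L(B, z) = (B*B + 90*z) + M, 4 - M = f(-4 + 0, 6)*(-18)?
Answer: -90006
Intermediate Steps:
M = -428 (M = 4 - (-4 + 0)*6*(-18) = 4 - (-4*6)*(-18) = 4 - (-24)*(-18) = 4 - 1*432 = 4 - 432 = -428)
L(B, z) = -428 + B² + 90*z (L(B, z) = (B*B + 90*z) - 428 = (B² + 90*z) - 428 = -428 + B² + 90*z)
-45074 - L(210, 14) = -45074 - (-428 + 210² + 90*14) = -45074 - (-428 + 44100 + 1260) = -45074 - 1*44932 = -45074 - 44932 = -90006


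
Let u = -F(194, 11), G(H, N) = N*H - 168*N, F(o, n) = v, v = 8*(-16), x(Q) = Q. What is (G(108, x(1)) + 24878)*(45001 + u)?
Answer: 1120011522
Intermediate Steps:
v = -128
F(o, n) = -128
G(H, N) = -168*N + H*N (G(H, N) = H*N - 168*N = -168*N + H*N)
u = 128 (u = -1*(-128) = 128)
(G(108, x(1)) + 24878)*(45001 + u) = (1*(-168 + 108) + 24878)*(45001 + 128) = (1*(-60) + 24878)*45129 = (-60 + 24878)*45129 = 24818*45129 = 1120011522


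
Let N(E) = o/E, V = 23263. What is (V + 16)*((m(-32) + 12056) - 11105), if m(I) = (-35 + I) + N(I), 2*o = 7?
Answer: 1316869751/64 ≈ 2.0576e+7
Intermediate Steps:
o = 7/2 (o = (1/2)*7 = 7/2 ≈ 3.5000)
N(E) = 7/(2*E)
m(I) = -35 + I + 7/(2*I) (m(I) = (-35 + I) + 7/(2*I) = -35 + I + 7/(2*I))
(V + 16)*((m(-32) + 12056) - 11105) = (23263 + 16)*(((-35 - 32 + (7/2)/(-32)) + 12056) - 11105) = 23279*(((-35 - 32 + (7/2)*(-1/32)) + 12056) - 11105) = 23279*(((-35 - 32 - 7/64) + 12056) - 11105) = 23279*((-4295/64 + 12056) - 11105) = 23279*(767289/64 - 11105) = 23279*(56569/64) = 1316869751/64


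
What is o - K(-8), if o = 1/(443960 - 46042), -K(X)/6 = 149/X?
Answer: -88934671/795836 ≈ -111.75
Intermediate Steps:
K(X) = -894/X
o = 1/397918 ≈ 2.5131e-6
o - K(-8) = 1/397918 - (-894)/(-8) = 1/397918 - (-894)*(-1)/8 = 1/397918 - 1*447/4 = 1/397918 - 447/4 = -88934671/795836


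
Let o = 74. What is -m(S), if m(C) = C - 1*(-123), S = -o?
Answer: -49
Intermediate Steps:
S = -74 (S = -1*74 = -74)
m(C) = 123 + C (m(C) = C + 123 = 123 + C)
-m(S) = -(123 - 74) = -1*49 = -49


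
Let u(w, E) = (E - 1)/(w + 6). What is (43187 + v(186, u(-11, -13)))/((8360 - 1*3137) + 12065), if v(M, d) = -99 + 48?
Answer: 5392/2161 ≈ 2.4951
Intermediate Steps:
u(w, E) = (-1 + E)/(6 + w)
v(M, d) = -51
(43187 + v(186, u(-11, -13)))/((8360 - 1*3137) + 12065) = (43187 - 51)/((8360 - 1*3137) + 12065) = 43136/((8360 - 3137) + 12065) = 43136/(5223 + 12065) = 43136/17288 = 43136*(1/17288) = 5392/2161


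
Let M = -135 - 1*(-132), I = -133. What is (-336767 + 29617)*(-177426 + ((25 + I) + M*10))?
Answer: 54538782600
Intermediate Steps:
M = -3 (M = -135 + 132 = -3)
(-336767 + 29617)*(-177426 + ((25 + I) + M*10)) = (-336767 + 29617)*(-177426 + ((25 - 133) - 3*10)) = -307150*(-177426 + (-108 - 30)) = -307150*(-177426 - 138) = -307150*(-177564) = 54538782600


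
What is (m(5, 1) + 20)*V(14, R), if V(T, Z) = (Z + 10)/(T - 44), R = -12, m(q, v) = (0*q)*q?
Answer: 4/3 ≈ 1.3333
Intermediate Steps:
m(q, v) = 0 (m(q, v) = 0*q = 0)
V(T, Z) = (10 + Z)/(-44 + T)
(m(5, 1) + 20)*V(14, R) = (0 + 20)*((10 - 12)/(-44 + 14)) = 20*(-2/(-30)) = 20*(-1/30*(-2)) = 20*(1/15) = 4/3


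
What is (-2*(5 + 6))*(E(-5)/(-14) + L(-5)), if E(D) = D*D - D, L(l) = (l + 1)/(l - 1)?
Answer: 682/21 ≈ 32.476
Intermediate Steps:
L(l) = (1 + l)/(-1 + l)
E(D) = D² - D
(-2*(5 + 6))*(E(-5)/(-14) + L(-5)) = (-2*(5 + 6))*(-5*(-1 - 5)/(-14) + (1 - 5)/(-1 - 5)) = (-2*11)*(-5*(-6)*(-1/14) - 4/(-6)) = -22*(30*(-1/14) - ⅙*(-4)) = -22*(-15/7 + ⅔) = -22*(-31/21) = 682/21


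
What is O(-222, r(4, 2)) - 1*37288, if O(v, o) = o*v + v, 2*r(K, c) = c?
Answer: -37732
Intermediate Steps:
r(K, c) = c/2
O(v, o) = v + o*v
O(-222, r(4, 2)) - 1*37288 = -222*(1 + (½)*2) - 1*37288 = -222*(1 + 1) - 37288 = -222*2 - 37288 = -444 - 37288 = -37732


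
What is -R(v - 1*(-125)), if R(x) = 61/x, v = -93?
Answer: -61/32 ≈ -1.9063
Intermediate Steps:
-R(v - 1*(-125)) = -61/(-93 - 1*(-125)) = -61/(-93 + 125) = -61/32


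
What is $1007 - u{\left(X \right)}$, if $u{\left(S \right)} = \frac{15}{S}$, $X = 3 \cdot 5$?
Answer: $1006$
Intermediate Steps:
$X = 15$
$1007 - u{\left(X \right)} = 1007 - \frac{15}{15} = 1007 - 15 \cdot \frac{1}{15} = 1007 - 1 = 1006$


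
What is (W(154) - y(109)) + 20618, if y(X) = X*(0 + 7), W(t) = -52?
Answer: 19803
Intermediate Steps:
y(X) = 7*X (y(X) = X*7 = 7*X)
(W(154) - y(109)) + 20618 = (-52 - 7*109) + 20618 = (-52 - 1*763) + 20618 = (-52 - 763) + 20618 = -815 + 20618 = 19803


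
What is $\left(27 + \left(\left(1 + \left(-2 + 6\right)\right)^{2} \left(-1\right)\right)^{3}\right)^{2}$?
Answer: $243297604$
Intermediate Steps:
$\left(27 + \left(\left(1 + \left(-2 + 6\right)\right)^{2} \left(-1\right)\right)^{3}\right)^{2} = \left(27 + \left(\left(1 + 4\right)^{2} \left(-1\right)\right)^{3}\right)^{2} = \left(27 + \left(5^{2} \left(-1\right)\right)^{3}\right)^{2} = \left(27 + \left(25 \left(-1\right)\right)^{3}\right)^{2} = \left(27 + \left(-25\right)^{3}\right)^{2} = \left(27 - 15625\right)^{2} = \left(-15598\right)^{2} = 243297604$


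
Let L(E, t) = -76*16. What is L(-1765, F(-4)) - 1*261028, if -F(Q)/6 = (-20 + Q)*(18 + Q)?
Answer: -262244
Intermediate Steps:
F(Q) = -6*(-20 + Q)*(18 + Q)
L(E, t) = -1216
L(-1765, F(-4)) - 1*261028 = -1216 - 1*261028 = -1216 - 261028 = -262244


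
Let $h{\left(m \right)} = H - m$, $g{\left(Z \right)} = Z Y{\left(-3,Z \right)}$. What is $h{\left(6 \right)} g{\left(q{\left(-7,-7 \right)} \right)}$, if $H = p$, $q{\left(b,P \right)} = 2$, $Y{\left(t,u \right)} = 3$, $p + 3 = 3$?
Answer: $-36$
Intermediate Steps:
$p = 0$ ($p = -3 + 3 = 0$)
$H = 0$
$g{\left(Z \right)} = 3 Z$ ($g{\left(Z \right)} = Z 3 = 3 Z$)
$h{\left(m \right)} = - m$ ($h{\left(m \right)} = 0 - m = - m$)
$h{\left(6 \right)} g{\left(q{\left(-7,-7 \right)} \right)} = \left(-1\right) 6 \cdot 3 \cdot 2 = \left(-6\right) 6 = -36$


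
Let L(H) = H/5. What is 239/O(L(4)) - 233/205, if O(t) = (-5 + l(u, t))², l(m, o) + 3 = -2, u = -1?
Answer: 5139/4100 ≈ 1.2534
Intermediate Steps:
l(m, o) = -5 (l(m, o) = -3 - 2 = -5)
L(H) = H/5 (L(H) = H*(⅕) = H/5)
O(t) = 100 (O(t) = (-5 - 5)² = (-10)² = 100)
239/O(L(4)) - 233/205 = 239/100 - 233/205 = 5139/4100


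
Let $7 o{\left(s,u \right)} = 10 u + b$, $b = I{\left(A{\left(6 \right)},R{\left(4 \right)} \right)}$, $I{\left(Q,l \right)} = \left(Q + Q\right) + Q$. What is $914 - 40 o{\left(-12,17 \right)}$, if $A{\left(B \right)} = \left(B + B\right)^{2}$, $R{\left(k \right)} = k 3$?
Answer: $-2526$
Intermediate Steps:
$R{\left(k \right)} = 3 k$
$A{\left(B \right)} = 4 B^{2}$ ($A{\left(B \right)} = \left(2 B\right)^{2} = 4 B^{2}$)
$I{\left(Q,l \right)} = 3 Q$ ($I{\left(Q,l \right)} = 2 Q + Q = 3 Q$)
$b = 432$ ($b = 3 \cdot 4 \cdot 6^{2} = 3 \cdot 4 \cdot 36 = 3 \cdot 144 = 432$)
$o{\left(s,u \right)} = \frac{432}{7} + \frac{10 u}{7}$ ($o{\left(s,u \right)} = \frac{10 u + 432}{7} = \frac{432 + 10 u}{7} = \frac{432}{7} + \frac{10 u}{7}$)
$914 - 40 o{\left(-12,17 \right)} = 914 - 40 \left(\frac{432}{7} + \frac{10}{7} \cdot 17\right) = 914 - 40 \left(\frac{432}{7} + \frac{170}{7}\right) = 914 - 40 \cdot 86 = 914 - 3440 = -2526$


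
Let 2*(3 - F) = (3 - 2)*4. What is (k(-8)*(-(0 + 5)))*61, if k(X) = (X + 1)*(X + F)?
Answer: -14945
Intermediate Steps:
F = 1 (F = 3 - (3 - 2)*4/2 = 3 - 4/2 = 3 - ½*4 = 3 - 2 = 1)
k(X) = (1 + X)² (k(X) = (X + 1)*(X + 1) = (1 + X)*(1 + X) = (1 + X)²)
(k(-8)*(-(0 + 5)))*61 = ((1 + (-8)² + 2*(-8))*(-(0 + 5)))*61 = ((1 + 64 - 16)*(-1*5))*61 = (49*(-5))*61 = -245*61 = -14945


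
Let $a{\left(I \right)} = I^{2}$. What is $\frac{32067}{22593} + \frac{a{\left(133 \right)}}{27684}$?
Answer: $\frac{429130135}{208488204} \approx 2.0583$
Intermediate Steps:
$\frac{32067}{22593} + \frac{a{\left(133 \right)}}{27684} = \frac{32067}{22593} + \frac{133^{2}}{27684} = 32067 \cdot \frac{1}{22593} + 17689 \cdot \frac{1}{27684} = \frac{10689}{7531} + \frac{17689}{27684} = \frac{429130135}{208488204}$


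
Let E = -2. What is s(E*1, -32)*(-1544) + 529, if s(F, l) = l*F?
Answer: -98287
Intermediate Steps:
s(F, l) = F*l
s(E*1, -32)*(-1544) + 529 = (-2*1*(-32))*(-1544) + 529 = -2*(-32)*(-1544) + 529 = 64*(-1544) + 529 = -98816 + 529 = -98287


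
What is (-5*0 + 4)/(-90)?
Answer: -2/45 ≈ -0.044444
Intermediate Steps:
(-5*0 + 4)/(-90) = -(0 + 4)/90 = -1/90*4 = -2/45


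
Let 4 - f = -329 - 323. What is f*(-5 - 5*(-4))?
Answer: 9840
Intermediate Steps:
f = 656 (f = 4 - (-329 - 323) = 4 - 1*(-652) = 4 + 652 = 656)
f*(-5 - 5*(-4)) = 656*(-5 - 5*(-4)) = 656*(-5 + 20) = 656*15 = 9840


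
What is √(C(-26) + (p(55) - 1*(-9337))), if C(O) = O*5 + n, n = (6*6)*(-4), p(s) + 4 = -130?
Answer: √8929 ≈ 94.493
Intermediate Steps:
p(s) = -134 (p(s) = -4 - 130 = -134)
n = -144 (n = 36*(-4) = -144)
C(O) = -144 + 5*O (C(O) = O*5 - 144 = 5*O - 144 = -144 + 5*O)
√(C(-26) + (p(55) - 1*(-9337))) = √((-144 + 5*(-26)) + (-134 - 1*(-9337))) = √((-144 - 130) + (-134 + 9337)) = √(-274 + 9203) = √8929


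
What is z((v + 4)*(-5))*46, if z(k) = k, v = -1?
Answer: -690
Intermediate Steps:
z((v + 4)*(-5))*46 = ((-1 + 4)*(-5))*46 = (3*(-5))*46 = -15*46 = -690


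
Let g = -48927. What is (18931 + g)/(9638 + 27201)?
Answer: -29996/36839 ≈ -0.81425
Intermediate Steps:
(18931 + g)/(9638 + 27201) = (18931 - 48927)/(9638 + 27201) = -29996/36839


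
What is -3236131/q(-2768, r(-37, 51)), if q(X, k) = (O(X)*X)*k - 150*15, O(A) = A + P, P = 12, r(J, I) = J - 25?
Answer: 3236131/472975946 ≈ 0.0068421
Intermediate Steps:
r(J, I) = -25 + J
O(A) = 12 + A (O(A) = A + 12 = 12 + A)
q(X, k) = -2250 + X*k*(12 + X) (q(X, k) = ((12 + X)*X)*k - 150*15 = (X*(12 + X))*k - 2250 = X*k*(12 + X) - 2250 = -2250 + X*k*(12 + X))
-3236131/q(-2768, r(-37, 51)) = -3236131/(-2250 - 2768*(-25 - 37)*(12 - 2768)) = -3236131/(-2250 - 2768*(-62)*(-2756)) = -3236131/(-2250 - 472973696) = -3236131/(-472975946) = -3236131*(-1/472975946) = 3236131/472975946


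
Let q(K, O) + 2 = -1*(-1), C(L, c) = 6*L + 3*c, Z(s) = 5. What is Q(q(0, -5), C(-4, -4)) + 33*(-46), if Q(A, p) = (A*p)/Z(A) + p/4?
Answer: -7599/5 ≈ -1519.8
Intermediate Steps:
C(L, c) = 3*c + 6*L
q(K, O) = -1 (q(K, O) = -2 - 1*(-1) = -2 + 1 = -1)
Q(A, p) = p/4 + A*p/5 (Q(A, p) = (A*p)/5 + p/4 = (A*p)*(⅕) + p*(¼) = A*p/5 + p/4 = p/4 + A*p/5)
Q(q(0, -5), C(-4, -4)) + 33*(-46) = (3*(-4) + 6*(-4))*(5 + 4*(-1))/20 + 33*(-46) = (-12 - 24)*(5 - 4)/20 - 1518 = (1/20)*(-36)*1 - 1518 = -9/5 - 1518 = -7599/5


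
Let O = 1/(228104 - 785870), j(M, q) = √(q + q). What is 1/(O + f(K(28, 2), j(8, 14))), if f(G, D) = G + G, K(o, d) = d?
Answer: 557766/2231063 ≈ 0.25000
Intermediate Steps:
j(M, q) = √2*√q (j(M, q) = √(2*q) = √2*√q)
O = -1/557766 (O = 1/(-557766) = -1/557766 ≈ -1.7929e-6)
f(G, D) = 2*G
1/(O + f(K(28, 2), j(8, 14))) = 1/(-1/557766 + 2*2) = 1/(-1/557766 + 4) = 1/(2231063/557766) = 557766/2231063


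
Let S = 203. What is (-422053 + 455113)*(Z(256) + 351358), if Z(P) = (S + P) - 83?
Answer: 11628326040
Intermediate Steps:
Z(P) = 120 + P (Z(P) = (203 + P) - 83 = 120 + P)
(-422053 + 455113)*(Z(256) + 351358) = (-422053 + 455113)*((120 + 256) + 351358) = 33060*(376 + 351358) = 33060*351734 = 11628326040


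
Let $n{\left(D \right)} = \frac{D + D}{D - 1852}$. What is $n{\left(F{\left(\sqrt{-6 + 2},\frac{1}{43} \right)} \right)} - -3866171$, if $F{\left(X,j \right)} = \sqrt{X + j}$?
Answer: $\frac{307886393756 - 3866173 \sqrt{43 + 3698 i}}{79636 - \sqrt{43} \sqrt{1 + 86 i}} \approx 3.8662 \cdot 10^{6} - 0.0010738 i$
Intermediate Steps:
$n{\left(D \right)} = \frac{2 D}{-1852 + D}$
$n{\left(F{\left(\sqrt{-6 + 2},\frac{1}{43} \right)} \right)} - -3866171 = \frac{2 \sqrt{\sqrt{-6 + 2} + \frac{1}{43}}}{-1852 + \sqrt{\sqrt{-6 + 2} + \frac{1}{43}}} - -3866171 = \frac{2 \sqrt{\sqrt{-4} + \frac{1}{43}}}{-1852 + \sqrt{\sqrt{-4} + \frac{1}{43}}} + 3866171 = \frac{2 \sqrt{2 i + \frac{1}{43}}}{-1852 + \sqrt{2 i + \frac{1}{43}}} + 3866171 = \frac{2 \sqrt{\frac{1}{43} + 2 i}}{-1852 + \sqrt{\frac{1}{43} + 2 i}} + 3866171 = 3866171 + \frac{2 \sqrt{\frac{1}{43} + 2 i}}{-1852 + \sqrt{\frac{1}{43} + 2 i}}$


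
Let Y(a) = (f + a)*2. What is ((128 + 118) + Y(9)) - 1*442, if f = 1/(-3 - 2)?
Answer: -892/5 ≈ -178.40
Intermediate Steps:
f = -⅕ (f = 1/(-5) = -⅕ ≈ -0.20000)
Y(a) = -⅖ + 2*a (Y(a) = (-⅕ + a)*2 = -⅖ + 2*a)
((128 + 118) + Y(9)) - 1*442 = ((128 + 118) + (-⅖ + 2*9)) - 1*442 = (246 + (-⅖ + 18)) - 442 = (246 + 88/5) - 442 = 1318/5 - 442 = -892/5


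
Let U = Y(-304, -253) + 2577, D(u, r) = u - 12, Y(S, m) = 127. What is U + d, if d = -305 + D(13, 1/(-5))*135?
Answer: 2534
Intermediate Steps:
D(u, r) = -12 + u
U = 2704 (U = 127 + 2577 = 2704)
d = -170 (d = -305 + (-12 + 13)*135 = -305 + 1*135 = -305 + 135 = -170)
U + d = 2704 - 170 = 2534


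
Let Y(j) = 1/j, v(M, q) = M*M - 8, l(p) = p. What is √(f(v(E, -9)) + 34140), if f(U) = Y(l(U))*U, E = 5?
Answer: √34141 ≈ 184.77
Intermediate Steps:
v(M, q) = -8 + M² (v(M, q) = M² - 8 = -8 + M²)
f(U) = 1 (f(U) = U/U = 1)
√(f(v(E, -9)) + 34140) = √(1 + 34140) = √34141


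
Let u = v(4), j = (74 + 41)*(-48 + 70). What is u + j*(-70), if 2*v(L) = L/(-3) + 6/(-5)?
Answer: -2656519/15 ≈ -1.7710e+5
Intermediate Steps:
j = 2530 (j = 115*22 = 2530)
v(L) = -3/5 - L/6 (v(L) = (L/(-3) + 6/(-5))/2 = (L*(-1/3) + 6*(-1/5))/2 = (-L/3 - 6/5)/2 = (-6/5 - L/3)/2 = -3/5 - L/6)
u = -19/15 (u = -3/5 - 1/6*4 = -3/5 - 2/3 = -19/15 ≈ -1.2667)
u + j*(-70) = -19/15 + 2530*(-70) = -19/15 - 177100 = -2656519/15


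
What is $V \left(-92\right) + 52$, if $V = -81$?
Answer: $7504$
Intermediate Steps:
$V \left(-92\right) + 52 = \left(-81\right) \left(-92\right) + 52 = 7452 + 52 = 7504$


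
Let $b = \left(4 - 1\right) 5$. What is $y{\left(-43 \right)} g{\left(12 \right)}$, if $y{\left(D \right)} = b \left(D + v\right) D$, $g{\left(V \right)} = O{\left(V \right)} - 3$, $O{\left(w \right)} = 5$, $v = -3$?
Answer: $59340$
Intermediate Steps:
$b = 15$ ($b = 3 \cdot 5 = 15$)
$g{\left(V \right)} = 2$ ($g{\left(V \right)} = 5 - 3 = 2$)
$y{\left(D \right)} = D \left(-45 + 15 D\right)$ ($y{\left(D \right)} = 15 \left(D - 3\right) D = 15 \left(-3 + D\right) D = \left(-45 + 15 D\right) D = D \left(-45 + 15 D\right)$)
$y{\left(-43 \right)} g{\left(12 \right)} = 15 \left(-43\right) \left(-3 - 43\right) 2 = 15 \left(-43\right) \left(-46\right) 2 = 29670 \cdot 2 = 59340$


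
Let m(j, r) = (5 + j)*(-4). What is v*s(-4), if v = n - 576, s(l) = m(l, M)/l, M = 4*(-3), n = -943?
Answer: -1519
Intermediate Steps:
M = -12
m(j, r) = -20 - 4*j
s(l) = (-20 - 4*l)/l
v = -1519 (v = -943 - 576 = -1519)
v*s(-4) = -1519*(-4 - 20/(-4)) = -1519*(-4 - 20*(-¼)) = -1519*(-4 + 5) = -1519*1 = -1519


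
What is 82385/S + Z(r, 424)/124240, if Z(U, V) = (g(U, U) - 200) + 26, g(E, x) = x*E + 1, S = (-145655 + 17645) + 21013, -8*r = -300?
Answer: -40414233399/53173229120 ≈ -0.76005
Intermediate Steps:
r = 75/2 (r = -⅛*(-300) = 75/2 ≈ 37.500)
S = -106997 (S = -128010 + 21013 = -106997)
g(E, x) = 1 + E*x (g(E, x) = E*x + 1 = 1 + E*x)
Z(U, V) = -173 + U² (Z(U, V) = ((1 + U*U) - 200) + 26 = ((1 + U²) - 200) + 26 = (-199 + U²) + 26 = -173 + U²)
82385/S + Z(r, 424)/124240 = 82385/(-106997) + (-173 + (75/2)²)/124240 = 82385*(-1/106997) + (-173 + 5625/4)*(1/124240) = -82385/106997 + (4933/4)*(1/124240) = -82385/106997 + 4933/496960 = -40414233399/53173229120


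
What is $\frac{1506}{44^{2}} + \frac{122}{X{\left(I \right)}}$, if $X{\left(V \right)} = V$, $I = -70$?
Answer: $- \frac{32693}{33880} \approx -0.96496$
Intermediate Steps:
$\frac{1506}{44^{2}} + \frac{122}{X{\left(I \right)}} = \frac{1506}{44^{2}} + \frac{122}{-70} = \frac{1506}{1936} + 122 \left(- \frac{1}{70}\right) = 1506 \cdot \frac{1}{1936} - \frac{61}{35} = \frac{753}{968} - \frac{61}{35} = - \frac{32693}{33880}$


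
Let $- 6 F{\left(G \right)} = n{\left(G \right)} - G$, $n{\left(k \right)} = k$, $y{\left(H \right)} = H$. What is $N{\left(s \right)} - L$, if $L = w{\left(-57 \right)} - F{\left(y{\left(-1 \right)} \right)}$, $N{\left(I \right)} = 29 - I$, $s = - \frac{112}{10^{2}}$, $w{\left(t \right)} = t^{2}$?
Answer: $- \frac{80472}{25} \approx -3218.9$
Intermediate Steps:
$F{\left(G \right)} = 0$ ($F{\left(G \right)} = - \frac{G - G}{6} = \left(- \frac{1}{6}\right) 0 = 0$)
$s = - \frac{28}{25}$ ($s = - \frac{112}{100} = \left(-112\right) \frac{1}{100} = - \frac{28}{25} \approx -1.12$)
$L = 3249$ ($L = \left(-57\right)^{2} - 0 = 3249 + 0 = 3249$)
$N{\left(s \right)} - L = \left(29 - - \frac{28}{25}\right) - 3249 = \left(29 + \frac{28}{25}\right) - 3249 = \frac{753}{25} - 3249 = - \frac{80472}{25}$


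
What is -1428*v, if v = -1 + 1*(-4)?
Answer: 7140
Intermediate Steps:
v = -5 (v = -1 - 4 = -5)
-1428*v = -1428*(-5) = 7140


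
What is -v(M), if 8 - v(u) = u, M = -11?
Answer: -19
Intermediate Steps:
v(u) = 8 - u
-v(M) = -(8 - 1*(-11)) = -(8 + 11) = -1*19 = -19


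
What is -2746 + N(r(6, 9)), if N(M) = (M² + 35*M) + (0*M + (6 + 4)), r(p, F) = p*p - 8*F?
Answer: -2700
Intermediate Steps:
r(p, F) = p² - 8*F
N(M) = 10 + M² + 35*M (N(M) = (M² + 35*M) + (0 + 10) = (M² + 35*M) + 10 = 10 + M² + 35*M)
-2746 + N(r(6, 9)) = -2746 + (10 + (6² - 8*9)² + 35*(6² - 8*9)) = -2746 + (10 + (36 - 72)² + 35*(36 - 72)) = -2746 + (10 + (-36)² + 35*(-36)) = -2746 + (10 + 1296 - 1260) = -2746 + 46 = -2700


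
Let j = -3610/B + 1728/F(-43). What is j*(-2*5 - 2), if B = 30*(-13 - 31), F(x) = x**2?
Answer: -895585/20339 ≈ -44.033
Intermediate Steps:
B = -1320 (B = 30*(-44) = -1320)
j = 895585/244068 (j = -3610/(-1320) + 1728/((-43)**2) = -3610*(-1/1320) + 1728/1849 = 361/132 + 1728*(1/1849) = 361/132 + 1728/1849 = 895585/244068 ≈ 3.6694)
j*(-2*5 - 2) = 895585*(-2*5 - 2)/244068 = 895585*(-10 - 2)/244068 = (895585/244068)*(-12) = -895585/20339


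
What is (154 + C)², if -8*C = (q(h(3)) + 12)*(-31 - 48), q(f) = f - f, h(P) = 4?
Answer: 297025/4 ≈ 74256.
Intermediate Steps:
q(f) = 0
C = 237/2 (C = -(0 + 12)*(-31 - 48)/8 = -3*(-79)/2 = -⅛*(-948) = 237/2 ≈ 118.50)
(154 + C)² = (154 + 237/2)² = (545/2)² = 297025/4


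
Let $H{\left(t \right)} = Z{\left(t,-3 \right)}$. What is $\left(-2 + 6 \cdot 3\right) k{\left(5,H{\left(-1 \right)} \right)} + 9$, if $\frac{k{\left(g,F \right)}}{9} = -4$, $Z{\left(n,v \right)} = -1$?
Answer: $-567$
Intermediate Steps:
$H{\left(t \right)} = -1$
$k{\left(g,F \right)} = -36$ ($k{\left(g,F \right)} = 9 \left(-4\right) = -36$)
$\left(-2 + 6 \cdot 3\right) k{\left(5,H{\left(-1 \right)} \right)} + 9 = \left(-2 + 6 \cdot 3\right) \left(-36\right) + 9 = \left(-2 + 18\right) \left(-36\right) + 9 = 16 \left(-36\right) + 9 = -576 + 9 = -567$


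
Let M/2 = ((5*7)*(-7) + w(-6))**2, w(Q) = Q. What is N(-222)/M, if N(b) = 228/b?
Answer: -19/2331037 ≈ -8.1509e-6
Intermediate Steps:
M = 126002 (M = 2*((5*7)*(-7) - 6)**2 = 2*(35*(-7) - 6)**2 = 2*(-245 - 6)**2 = 2*(-251)**2 = 2*63001 = 126002)
N(-222)/M = (228/(-222))/126002 = (228*(-1/222))*(1/126002) = -38/37*1/126002 = -19/2331037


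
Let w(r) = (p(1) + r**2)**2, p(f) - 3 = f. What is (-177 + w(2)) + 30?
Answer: -83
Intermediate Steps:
p(f) = 3 + f
w(r) = (4 + r**2)**2 (w(r) = ((3 + 1) + r**2)**2 = (4 + r**2)**2)
(-177 + w(2)) + 30 = (-177 + (4 + 2**2)**2) + 30 = (-177 + (4 + 4)**2) + 30 = (-177 + 8**2) + 30 = (-177 + 64) + 30 = -113 + 30 = -83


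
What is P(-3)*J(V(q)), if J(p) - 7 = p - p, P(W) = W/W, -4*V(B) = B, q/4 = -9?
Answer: 7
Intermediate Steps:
q = -36 (q = 4*(-9) = -36)
V(B) = -B/4
P(W) = 1
J(p) = 7 (J(p) = 7 + (p - p) = 7 + 0 = 7)
P(-3)*J(V(q)) = 1*7 = 7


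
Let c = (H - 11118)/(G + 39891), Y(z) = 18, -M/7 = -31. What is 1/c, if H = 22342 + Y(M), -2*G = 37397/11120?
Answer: 887138443/250022080 ≈ 3.5482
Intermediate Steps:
M = 217 (M = -7*(-31) = 217)
G = -37397/22240 (G = -37397/(2*11120) = -½*37397/11120 = -37397/22240 ≈ -1.6815)
H = 22360 (H = 22342 + 18 = 22360)
c = 250022080/887138443 (c = (22360 - 11118)/(-37397/22240 + 39891) = 11242/(887138443/22240) = 11242*(22240/887138443) = 250022080/887138443 ≈ 0.28183)
1/c = 1/(250022080/887138443) = 887138443/250022080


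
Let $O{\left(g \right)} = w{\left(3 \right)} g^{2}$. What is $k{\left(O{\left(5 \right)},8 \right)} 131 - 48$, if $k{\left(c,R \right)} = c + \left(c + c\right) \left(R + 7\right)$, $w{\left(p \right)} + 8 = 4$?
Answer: $-406148$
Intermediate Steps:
$w{\left(p \right)} = -4$ ($w{\left(p \right)} = -8 + 4 = -4$)
$O{\left(g \right)} = - 4 g^{2}$
$k{\left(c,R \right)} = c + 2 c \left(7 + R\right)$
$k{\left(O{\left(5 \right)},8 \right)} 131 - 48 = - 4 \cdot 5^{2} \left(15 + 2 \cdot 8\right) 131 - 48 = \left(-4\right) 25 \left(15 + 16\right) 131 - 48 = \left(-100\right) 31 \cdot 131 - 48 = \left(-3100\right) 131 - 48 = -406100 - 48 = -406148$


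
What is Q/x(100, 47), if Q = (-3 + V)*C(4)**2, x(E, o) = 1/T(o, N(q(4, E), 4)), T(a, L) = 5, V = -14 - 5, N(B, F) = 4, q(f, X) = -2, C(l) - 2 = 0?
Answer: -440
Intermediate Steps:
C(l) = 2 (C(l) = 2 + 0 = 2)
V = -19
x(E, o) = 1/5
Q = -88 (Q = (-3 - 19)*2**2 = -22*4 = -88)
Q/x(100, 47) = -88/1/5 = -88*5 = -440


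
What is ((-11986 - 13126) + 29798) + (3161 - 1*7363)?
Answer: 484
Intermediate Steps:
((-11986 - 13126) + 29798) + (3161 - 1*7363) = (-25112 + 29798) + (3161 - 7363) = 4686 - 4202 = 484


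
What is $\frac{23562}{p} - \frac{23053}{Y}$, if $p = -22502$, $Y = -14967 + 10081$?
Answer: $\frac{201807337}{54972386} \approx 3.6711$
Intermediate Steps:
$Y = -4886$
$\frac{23562}{p} - \frac{23053}{Y} = \frac{23562}{-22502} - \frac{23053}{-4886} = 23562 \left(- \frac{1}{22502}\right) - - \frac{23053}{4886} = - \frac{11781}{11251} + \frac{23053}{4886} = \frac{201807337}{54972386}$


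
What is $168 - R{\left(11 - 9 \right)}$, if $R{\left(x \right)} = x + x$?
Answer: $164$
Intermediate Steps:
$R{\left(x \right)} = 2 x$
$168 - R{\left(11 - 9 \right)} = 168 - 2 \left(11 - 9\right) = 168 - 2 \cdot 2 = 168 - 4 = 164$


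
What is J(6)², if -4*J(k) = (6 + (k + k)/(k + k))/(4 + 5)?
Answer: 49/1296 ≈ 0.037809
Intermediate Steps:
J(k) = -7/36 (J(k) = -(6 + (k + k)/(k + k))/(4*(4 + 5)) = -(6 + (2*k)/((2*k)))/(4*9) = -(6 + (2*k)*(1/(2*k)))/(4*9) = -(6 + 1)/(4*9) = -7/(4*9) = -¼*7/9 = -7/36)
J(6)² = (-7/36)² = 49/1296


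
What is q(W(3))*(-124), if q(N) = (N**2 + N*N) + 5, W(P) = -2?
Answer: -1612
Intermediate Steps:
q(N) = 5 + 2*N**2 (q(N) = (N**2 + N**2) + 5 = 2*N**2 + 5 = 5 + 2*N**2)
q(W(3))*(-124) = (5 + 2*(-2)**2)*(-124) = (5 + 2*4)*(-124) = (5 + 8)*(-124) = 13*(-124) = -1612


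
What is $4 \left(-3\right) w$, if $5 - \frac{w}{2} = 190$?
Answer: $4440$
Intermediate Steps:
$w = -370$ ($w = 10 - 380 = -370$)
$4 \left(-3\right) w = 4 \left(-3\right) \left(-370\right) = \left(-12\right) \left(-370\right) = 4440$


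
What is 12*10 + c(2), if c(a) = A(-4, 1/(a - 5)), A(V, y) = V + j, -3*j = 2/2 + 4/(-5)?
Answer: 1739/15 ≈ 115.93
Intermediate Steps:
j = -1/15 (j = -(2/2 + 4/(-5))/3 = -(2*(½) + 4*(-⅕))/3 = -(1 - ⅘)/3 = -⅓*⅕ = -1/15 ≈ -0.066667)
A(V, y) = -1/15 + V (A(V, y) = V - 1/15 = -1/15 + V)
c(a) = -61/15 (c(a) = -1/15 - 4 = -61/15)
12*10 + c(2) = 12*10 - 61/15 = 120 - 61/15 = 1739/15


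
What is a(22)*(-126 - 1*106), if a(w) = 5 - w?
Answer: 3944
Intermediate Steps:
a(22)*(-126 - 1*106) = (5 - 1*22)*(-126 - 1*106) = (5 - 22)*(-126 - 106) = -17*(-232) = 3944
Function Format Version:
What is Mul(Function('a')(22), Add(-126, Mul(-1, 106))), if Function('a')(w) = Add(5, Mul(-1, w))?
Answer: 3944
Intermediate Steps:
Mul(Function('a')(22), Add(-126, Mul(-1, 106))) = Mul(Add(5, Mul(-1, 22)), Add(-126, Mul(-1, 106))) = Mul(Add(5, -22), Add(-126, -106)) = Mul(-17, -232) = 3944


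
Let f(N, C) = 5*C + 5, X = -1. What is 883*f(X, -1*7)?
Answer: -26490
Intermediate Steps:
f(N, C) = 5 + 5*C
883*f(X, -1*7) = 883*(5 + 5*(-1*7)) = 883*(5 + 5*(-7)) = 883*(5 - 35) = 883*(-30) = -26490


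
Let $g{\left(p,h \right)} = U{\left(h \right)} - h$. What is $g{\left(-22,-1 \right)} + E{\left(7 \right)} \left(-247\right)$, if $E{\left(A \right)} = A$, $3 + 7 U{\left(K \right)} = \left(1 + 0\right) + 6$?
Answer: $- \frac{12092}{7} \approx -1727.4$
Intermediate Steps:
$U{\left(K \right)} = \frac{4}{7}$ ($U{\left(K \right)} = - \frac{3}{7} + \frac{\left(1 + 0\right) + 6}{7} = - \frac{3}{7} + \frac{1 + 6}{7} = - \frac{3}{7} + \frac{1}{7} \cdot 7 = - \frac{3}{7} + 1 = \frac{4}{7}$)
$g{\left(p,h \right)} = \frac{4}{7} - h$
$g{\left(-22,-1 \right)} + E{\left(7 \right)} \left(-247\right) = \left(\frac{4}{7} - -1\right) + 7 \left(-247\right) = \left(\frac{4}{7} + 1\right) - 1729 = \frac{11}{7} - 1729 = - \frac{12092}{7}$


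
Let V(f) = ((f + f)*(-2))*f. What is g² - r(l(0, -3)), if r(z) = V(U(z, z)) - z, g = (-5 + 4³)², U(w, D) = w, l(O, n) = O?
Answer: 12117361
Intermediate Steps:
g = 3481 (g = (-5 + 64)² = 59² = 3481)
V(f) = -4*f² (V(f) = ((2*f)*(-2))*f = (-4*f)*f = -4*f²)
r(z) = -z - 4*z² (r(z) = -4*z² - z = -z - 4*z²)
g² - r(l(0, -3)) = 3481² - 0*(-1 - 4*0) = 12117361 - 0*(-1 + 0) = 12117361 - 0*(-1) = 12117361 - 1*0 = 12117361 + 0 = 12117361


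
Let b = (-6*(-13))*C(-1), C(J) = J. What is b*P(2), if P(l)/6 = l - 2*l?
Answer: 936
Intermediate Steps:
P(l) = -6*l (P(l) = 6*(l - 2*l) = 6*(-l) = -6*l)
b = -78 (b = -6*(-13)*(-1) = 78*(-1) = -78)
b*P(2) = -(-468)*2 = -78*(-12) = 936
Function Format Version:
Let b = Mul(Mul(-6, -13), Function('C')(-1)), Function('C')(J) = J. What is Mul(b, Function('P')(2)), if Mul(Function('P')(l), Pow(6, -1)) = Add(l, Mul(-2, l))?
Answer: 936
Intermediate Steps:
Function('P')(l) = Mul(-6, l) (Function('P')(l) = Mul(6, Add(l, Mul(-2, l))) = Mul(6, Mul(-1, l)) = Mul(-6, l))
b = -78 (b = Mul(Mul(-6, -13), -1) = Mul(78, -1) = -78)
Mul(b, Function('P')(2)) = Mul(-78, Mul(-6, 2)) = Mul(-78, -12) = 936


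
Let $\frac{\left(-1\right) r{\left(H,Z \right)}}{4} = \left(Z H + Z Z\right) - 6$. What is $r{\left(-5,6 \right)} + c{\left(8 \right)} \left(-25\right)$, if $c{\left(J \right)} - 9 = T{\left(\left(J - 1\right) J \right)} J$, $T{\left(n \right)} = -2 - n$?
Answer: $11375$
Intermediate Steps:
$r{\left(H,Z \right)} = 24 - 4 Z^{2} - 4 H Z$ ($r{\left(H,Z \right)} = - 4 \left(\left(Z H + Z Z\right) - 6\right) = - 4 \left(\left(H Z + Z^{2}\right) - 6\right) = - 4 \left(\left(Z^{2} + H Z\right) - 6\right) = - 4 \left(-6 + Z^{2} + H Z\right) = 24 - 4 Z^{2} - 4 H Z$)
$c{\left(J \right)} = 9 + J \left(-2 - J \left(-1 + J\right)\right)$ ($c{\left(J \right)} = 9 + \left(-2 - \left(J - 1\right) J\right) J = 9 + \left(-2 - \left(-1 + J\right) J\right) J = 9 + \left(-2 - J \left(-1 + J\right)\right) J = 9 + J \left(-2 - J \left(-1 + J\right)\right)$)
$r{\left(-5,6 \right)} + c{\left(8 \right)} \left(-25\right) = \left(24 - 4 \cdot 6^{2} - \left(-20\right) 6\right) + \left(9 - 8 \left(2 + 8 \left(-1 + 8\right)\right)\right) \left(-25\right) = \left(24 - 144 + 120\right) + \left(9 - 8 \left(2 + 8 \cdot 7\right)\right) \left(-25\right) = \left(24 - 144 + 120\right) + \left(9 - 8 \left(2 + 56\right)\right) \left(-25\right) = 0 + \left(9 - 8 \cdot 58\right) \left(-25\right) = 0 + \left(9 - 464\right) \left(-25\right) = 0 - -11375 = 0 + 11375 = 11375$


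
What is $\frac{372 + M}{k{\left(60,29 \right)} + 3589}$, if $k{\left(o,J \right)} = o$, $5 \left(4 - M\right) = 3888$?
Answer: $- \frac{2008}{18245} \approx -0.11006$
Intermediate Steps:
$M = - \frac{3868}{5}$ ($M = 4 - \frac{3888}{5} = - \frac{3868}{5} \approx -773.6$)
$\frac{372 + M}{k{\left(60,29 \right)} + 3589} = \frac{372 - \frac{3868}{5}}{60 + 3589} = - \frac{2008}{5 \cdot 3649} = \left(- \frac{2008}{5}\right) \frac{1}{3649} = - \frac{2008}{18245}$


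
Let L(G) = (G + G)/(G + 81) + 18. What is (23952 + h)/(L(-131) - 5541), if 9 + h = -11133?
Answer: -160125/68972 ≈ -2.3216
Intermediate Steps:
h = -11142 (h = -9 - 11133 = -11142)
L(G) = 18 + 2*G/(81 + G) (L(G) = (2*G)/(81 + G) + 18 = 2*G/(81 + G) + 18 = 18 + 2*G/(81 + G))
(23952 + h)/(L(-131) - 5541) = (23952 - 11142)/(2*(729 + 10*(-131))/(81 - 131) - 5541) = 12810/(2*(729 - 1310)/(-50) - 5541) = 12810/(2*(-1/50)*(-581) - 5541) = 12810/(581/25 - 5541) = 12810/(-137944/25) = 12810*(-25/137944) = -160125/68972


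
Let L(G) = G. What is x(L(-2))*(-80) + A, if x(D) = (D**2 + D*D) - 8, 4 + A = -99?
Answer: -103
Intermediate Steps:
A = -103 (A = -4 - 99 = -103)
x(D) = -8 + 2*D**2 (x(D) = (D**2 + D**2) - 8 = 2*D**2 - 8 = -8 + 2*D**2)
x(L(-2))*(-80) + A = (-8 + 2*(-2)**2)*(-80) - 103 = (-8 + 2*4)*(-80) - 103 = (-8 + 8)*(-80) - 103 = 0*(-80) - 103 = 0 - 103 = -103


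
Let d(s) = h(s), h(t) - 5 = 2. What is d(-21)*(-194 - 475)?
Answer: -4683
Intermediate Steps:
h(t) = 7 (h(t) = 5 + 2 = 7)
d(s) = 7
d(-21)*(-194 - 475) = 7*(-194 - 475) = 7*(-669) = -4683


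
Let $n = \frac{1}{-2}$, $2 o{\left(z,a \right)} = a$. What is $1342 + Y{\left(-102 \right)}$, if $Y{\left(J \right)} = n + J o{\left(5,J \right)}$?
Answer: $\frac{13087}{2} \approx 6543.5$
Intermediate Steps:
$o{\left(z,a \right)} = \frac{a}{2}$
$n = - \frac{1}{2} \approx -0.5$
$Y{\left(J \right)} = - \frac{1}{2} + \frac{J^{2}}{2}$ ($Y{\left(J \right)} = - \frac{1}{2} + J \frac{J}{2} = - \frac{1}{2} + \frac{J^{2}}{2}$)
$1342 + Y{\left(-102 \right)} = 1342 - \left(\frac{1}{2} - \frac{\left(-102\right)^{2}}{2}\right) = 1342 + \left(- \frac{1}{2} + \frac{1}{2} \cdot 10404\right) = 1342 + \left(- \frac{1}{2} + 5202\right) = 1342 + \frac{10403}{2} = \frac{13087}{2}$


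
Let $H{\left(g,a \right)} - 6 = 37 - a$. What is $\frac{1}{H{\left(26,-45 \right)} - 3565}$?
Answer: $- \frac{1}{3477} \approx -0.0002876$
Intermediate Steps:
$H{\left(g,a \right)} = 43 - a$ ($H{\left(g,a \right)} = 6 - \left(-37 + a\right) = 43 - a$)
$\frac{1}{H{\left(26,-45 \right)} - 3565} = \frac{1}{\left(43 - -45\right) - 3565} = \frac{1}{\left(43 + 45\right) - 3565} = \frac{1}{88 - 3565} = \frac{1}{-3477} = - \frac{1}{3477}$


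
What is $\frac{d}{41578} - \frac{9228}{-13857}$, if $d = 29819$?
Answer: $\frac{265627889}{192048782} \approx 1.3831$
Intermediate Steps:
$\frac{d}{41578} - \frac{9228}{-13857} = \frac{29819}{41578} - \frac{9228}{-13857} = 29819 \cdot \frac{1}{41578} - - \frac{3076}{4619} = \frac{29819}{41578} + \frac{3076}{4619} = \frac{265627889}{192048782}$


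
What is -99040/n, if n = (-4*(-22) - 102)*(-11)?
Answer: -49520/77 ≈ -643.12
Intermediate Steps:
n = 154 (n = (88 - 102)*(-11) = -14*(-11) = 154)
-99040/n = -99040/154 = -99040*1/154 = -49520/77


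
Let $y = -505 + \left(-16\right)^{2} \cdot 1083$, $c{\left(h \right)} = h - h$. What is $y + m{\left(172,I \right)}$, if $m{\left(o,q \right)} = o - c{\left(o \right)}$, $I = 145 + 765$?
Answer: $276915$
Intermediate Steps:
$c{\left(h \right)} = 0$
$I = 910$
$y = 276743$ ($y = -505 + 256 \cdot 1083 = -505 + 277248 = 276743$)
$m{\left(o,q \right)} = o$ ($m{\left(o,q \right)} = o - 0 = o + 0 = o$)
$y + m{\left(172,I \right)} = 276743 + 172 = 276915$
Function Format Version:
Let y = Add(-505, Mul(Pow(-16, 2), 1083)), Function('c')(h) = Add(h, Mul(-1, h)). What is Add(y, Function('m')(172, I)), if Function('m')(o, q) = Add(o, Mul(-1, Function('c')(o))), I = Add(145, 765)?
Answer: 276915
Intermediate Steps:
Function('c')(h) = 0
I = 910
y = 276743 (y = Add(-505, Mul(256, 1083)) = Add(-505, 277248) = 276743)
Function('m')(o, q) = o (Function('m')(o, q) = Add(o, Mul(-1, 0)) = Add(o, 0) = o)
Add(y, Function('m')(172, I)) = Add(276743, 172) = 276915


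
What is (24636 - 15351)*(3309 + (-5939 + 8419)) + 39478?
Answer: 53790343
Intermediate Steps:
(24636 - 15351)*(3309 + (-5939 + 8419)) + 39478 = 9285*(3309 + 2480) + 39478 = 9285*5789 + 39478 = 53750865 + 39478 = 53790343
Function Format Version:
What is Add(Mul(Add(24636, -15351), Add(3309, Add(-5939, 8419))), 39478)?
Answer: 53790343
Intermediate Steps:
Add(Mul(Add(24636, -15351), Add(3309, Add(-5939, 8419))), 39478) = Add(Mul(9285, Add(3309, 2480)), 39478) = Add(Mul(9285, 5789), 39478) = Add(53750865, 39478) = 53790343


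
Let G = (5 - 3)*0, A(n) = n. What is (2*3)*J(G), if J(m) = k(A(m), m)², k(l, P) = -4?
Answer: 96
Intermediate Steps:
G = 0 (G = 2*0 = 0)
J(m) = 16 (J(m) = (-4)² = 16)
(2*3)*J(G) = (2*3)*16 = 6*16 = 96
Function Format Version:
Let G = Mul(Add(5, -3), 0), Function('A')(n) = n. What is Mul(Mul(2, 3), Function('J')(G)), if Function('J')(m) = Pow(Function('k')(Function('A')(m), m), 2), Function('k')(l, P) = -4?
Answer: 96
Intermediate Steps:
G = 0 (G = Mul(2, 0) = 0)
Function('J')(m) = 16 (Function('J')(m) = Pow(-4, 2) = 16)
Mul(Mul(2, 3), Function('J')(G)) = Mul(Mul(2, 3), 16) = Mul(6, 16) = 96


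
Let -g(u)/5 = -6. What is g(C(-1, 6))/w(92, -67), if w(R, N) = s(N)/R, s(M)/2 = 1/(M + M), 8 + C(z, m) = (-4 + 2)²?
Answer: -184920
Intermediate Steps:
C(z, m) = -4 (C(z, m) = -8 + (-4 + 2)² = -8 + (-2)² = -8 + 4 = -4)
g(u) = 30 (g(u) = -5*(-6) = 30)
s(M) = 1/M (s(M) = 2/(M + M) = 2/((2*M)) = 2*(1/(2*M)) = 1/M)
w(R, N) = 1/(N*R)
g(C(-1, 6))/w(92, -67) = 30/((1/(-67*92))) = 30/((-1/67*1/92)) = 30/(-1/6164) = 30*(-6164) = -184920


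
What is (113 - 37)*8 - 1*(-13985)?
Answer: 14593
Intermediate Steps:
(113 - 37)*8 - 1*(-13985) = 76*8 + 13985 = 608 + 13985 = 14593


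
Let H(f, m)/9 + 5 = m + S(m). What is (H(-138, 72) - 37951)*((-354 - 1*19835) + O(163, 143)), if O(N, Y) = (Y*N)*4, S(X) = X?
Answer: -2680824900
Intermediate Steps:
H(f, m) = -45 + 18*m (H(f, m) = -45 + 9*(m + m) = -45 + 9*(2*m) = -45 + 18*m)
O(N, Y) = 4*N*Y (O(N, Y) = (N*Y)*4 = 4*N*Y)
(H(-138, 72) - 37951)*((-354 - 1*19835) + O(163, 143)) = ((-45 + 18*72) - 37951)*((-354 - 1*19835) + 4*163*143) = ((-45 + 1296) - 37951)*((-354 - 19835) + 93236) = (1251 - 37951)*(-20189 + 93236) = -36700*73047 = -2680824900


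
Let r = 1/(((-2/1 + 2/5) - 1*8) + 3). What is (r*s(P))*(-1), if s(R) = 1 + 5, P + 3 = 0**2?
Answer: 10/11 ≈ 0.90909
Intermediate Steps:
P = -3 (P = -3 + 0**2 = -3 + 0 = -3)
s(R) = 6
r = -5/33 (r = 1/(((-2*1 + 2*(1/5)) - 8) + 3) = 1/(((-2 + 2/5) - 8) + 3) = 1/((-8/5 - 8) + 3) = 1/(-48/5 + 3) = 1/(-33/5) = -5/33 ≈ -0.15152)
(r*s(P))*(-1) = -5/33*6*(-1) = -10/11*(-1) = 10/11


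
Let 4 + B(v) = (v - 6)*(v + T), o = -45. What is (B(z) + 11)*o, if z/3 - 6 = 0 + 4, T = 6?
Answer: -39195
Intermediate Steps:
z = 30 (z = 18 + 3*(0 + 4) = 18 + 3*4 = 18 + 12 = 30)
B(v) = -4 + (-6 + v)*(6 + v) (B(v) = -4 + (v - 6)*(v + 6) = -4 + (-6 + v)*(6 + v))
(B(z) + 11)*o = ((-40 + 30²) + 11)*(-45) = ((-40 + 900) + 11)*(-45) = (860 + 11)*(-45) = 871*(-45) = -39195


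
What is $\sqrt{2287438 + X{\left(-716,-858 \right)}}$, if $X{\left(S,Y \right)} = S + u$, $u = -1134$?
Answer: $2 \sqrt{571397} \approx 1511.8$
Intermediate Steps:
$X{\left(S,Y \right)} = -1134 + S$ ($X{\left(S,Y \right)} = S - 1134 = -1134 + S$)
$\sqrt{2287438 + X{\left(-716,-858 \right)}} = \sqrt{2287438 - 1850} = \sqrt{2285588} = 2 \sqrt{571397}$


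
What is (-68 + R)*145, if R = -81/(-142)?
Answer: -1388375/142 ≈ -9777.3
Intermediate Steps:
R = 81/142 (R = -81*(-1/142) = 81/142 ≈ 0.57042)
(-68 + R)*145 = (-68 + 81/142)*145 = -9575/142*145 = -1388375/142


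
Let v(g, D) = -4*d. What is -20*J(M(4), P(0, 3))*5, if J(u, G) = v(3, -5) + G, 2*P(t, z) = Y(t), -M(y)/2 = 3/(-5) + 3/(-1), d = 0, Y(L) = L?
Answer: 0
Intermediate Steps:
M(y) = 36/5 (M(y) = -2*(3/(-5) + 3/(-1)) = -2*(3*(-⅕) + 3*(-1)) = -2*(-⅗ - 3) = -2*(-18/5) = 36/5)
P(t, z) = t/2
v(g, D) = 0 (v(g, D) = -4*0 = -1*0 = 0)
J(u, G) = G (J(u, G) = 0 + G = G)
-20*J(M(4), P(0, 3))*5 = -10*0*5 = -20*0*5 = 0*5 = 0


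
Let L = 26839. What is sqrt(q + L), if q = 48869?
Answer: 6*sqrt(2103) ≈ 275.15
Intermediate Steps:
sqrt(q + L) = sqrt(48869 + 26839) = sqrt(75708) = 6*sqrt(2103)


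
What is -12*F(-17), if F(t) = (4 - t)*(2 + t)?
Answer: 3780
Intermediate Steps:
F(t) = (2 + t)*(4 - t)
-12*F(-17) = -12*(8 - 1*(-17)**2 + 2*(-17)) = -12*(8 - 1*289 - 34) = -12*(8 - 289 - 34) = -12*(-315) = 3780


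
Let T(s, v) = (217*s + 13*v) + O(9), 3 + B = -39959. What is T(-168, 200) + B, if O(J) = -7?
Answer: -73825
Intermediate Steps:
B = -39962 (B = -3 - 39959 = -39962)
T(s, v) = -7 + 13*v + 217*s (T(s, v) = (217*s + 13*v) - 7 = (13*v + 217*s) - 7 = -7 + 13*v + 217*s)
T(-168, 200) + B = (-7 + 13*200 + 217*(-168)) - 39962 = (-7 + 2600 - 36456) - 39962 = -33863 - 39962 = -73825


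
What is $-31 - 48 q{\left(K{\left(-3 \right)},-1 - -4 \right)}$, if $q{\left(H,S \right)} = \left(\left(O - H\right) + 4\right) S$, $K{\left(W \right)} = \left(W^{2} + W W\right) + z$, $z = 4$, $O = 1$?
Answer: $2417$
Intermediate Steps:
$K{\left(W \right)} = 4 + 2 W^{2}$ ($K{\left(W \right)} = \left(W^{2} + W W\right) + 4 = \left(W^{2} + W^{2}\right) + 4 = 2 W^{2} + 4 = 4 + 2 W^{2}$)
$q{\left(H,S \right)} = S \left(5 - H\right)$ ($q{\left(H,S \right)} = \left(\left(1 - H\right) + 4\right) S = \left(5 - H\right) S = S \left(5 - H\right)$)
$-31 - 48 q{\left(K{\left(-3 \right)},-1 - -4 \right)} = -31 - 48 \left(-1 - -4\right) \left(5 - \left(4 + 2 \left(-3\right)^{2}\right)\right) = -31 - 48 \left(-1 + 4\right) \left(5 - \left(4 + 2 \cdot 9\right)\right) = -31 - 48 \cdot 3 \left(5 - \left(4 + 18\right)\right) = -31 - 48 \cdot 3 \left(5 - 22\right) = -31 - 48 \cdot 3 \left(-17\right) = -31 - -2448 = -31 + 2448 = 2417$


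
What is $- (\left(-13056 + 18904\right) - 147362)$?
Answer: $141514$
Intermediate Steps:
$- (\left(-13056 + 18904\right) - 147362) = - (5848 - 147362) = \left(-1\right) \left(-141514\right) = 141514$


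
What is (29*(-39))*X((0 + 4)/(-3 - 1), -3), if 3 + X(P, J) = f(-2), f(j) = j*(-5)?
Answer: -7917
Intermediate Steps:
f(j) = -5*j
X(P, J) = 7 (X(P, J) = -3 - 5*(-2) = -3 + 10 = 7)
(29*(-39))*X((0 + 4)/(-3 - 1), -3) = (29*(-39))*7 = -1131*7 = -7917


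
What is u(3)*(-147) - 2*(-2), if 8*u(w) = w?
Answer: -409/8 ≈ -51.125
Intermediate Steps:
u(w) = w/8
u(3)*(-147) - 2*(-2) = ((⅛)*3)*(-147) - 2*(-2) = (3/8)*(-147) + 4 = -441/8 + 4 = -409/8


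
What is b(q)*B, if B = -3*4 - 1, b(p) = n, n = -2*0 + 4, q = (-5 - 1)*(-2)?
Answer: -52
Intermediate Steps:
q = 12 (q = -6*(-2) = 12)
n = 4 (n = 0 + 4 = 4)
b(p) = 4
B = -13 (B = -12 - 1 = -13)
b(q)*B = 4*(-13) = -52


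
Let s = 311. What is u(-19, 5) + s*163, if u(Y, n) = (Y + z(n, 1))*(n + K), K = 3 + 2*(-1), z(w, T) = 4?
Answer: 50603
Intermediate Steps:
K = 1 (K = 3 - 2 = 1)
u(Y, n) = (1 + n)*(4 + Y) (u(Y, n) = (Y + 4)*(n + 1) = (4 + Y)*(1 + n) = (1 + n)*(4 + Y))
u(-19, 5) + s*163 = (4 - 19 + 4*5 - 19*5) + 311*163 = (4 - 19 + 20 - 95) + 50693 = -90 + 50693 = 50603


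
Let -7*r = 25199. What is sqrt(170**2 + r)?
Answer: sqrt(1239707)/7 ≈ 159.06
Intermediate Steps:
r = -25199/7 (r = -1/7*25199 = -25199/7 ≈ -3599.9)
sqrt(170**2 + r) = sqrt(170**2 - 25199/7) = sqrt(28900 - 25199/7) = sqrt(177101/7) = sqrt(1239707)/7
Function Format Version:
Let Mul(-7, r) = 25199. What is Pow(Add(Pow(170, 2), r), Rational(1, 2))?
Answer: Mul(Rational(1, 7), Pow(1239707, Rational(1, 2))) ≈ 159.06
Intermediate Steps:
r = Rational(-25199, 7) (r = Mul(Rational(-1, 7), 25199) = Rational(-25199, 7) ≈ -3599.9)
Pow(Add(Pow(170, 2), r), Rational(1, 2)) = Pow(Add(Pow(170, 2), Rational(-25199, 7)), Rational(1, 2)) = Pow(Add(28900, Rational(-25199, 7)), Rational(1, 2)) = Pow(Rational(177101, 7), Rational(1, 2)) = Mul(Rational(1, 7), Pow(1239707, Rational(1, 2)))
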